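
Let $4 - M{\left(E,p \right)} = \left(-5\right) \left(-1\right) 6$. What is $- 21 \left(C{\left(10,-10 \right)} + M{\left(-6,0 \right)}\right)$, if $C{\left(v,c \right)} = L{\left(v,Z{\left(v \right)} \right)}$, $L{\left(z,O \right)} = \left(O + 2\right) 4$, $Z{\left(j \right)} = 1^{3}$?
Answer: $294$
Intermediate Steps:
$Z{\left(j \right)} = 1$
$L{\left(z,O \right)} = 8 + 4 O$ ($L{\left(z,O \right)} = \left(2 + O\right) 4 = 8 + 4 O$)
$C{\left(v,c \right)} = 12$ ($C{\left(v,c \right)} = 8 + 4 \cdot 1 = 8 + 4 = 12$)
$M{\left(E,p \right)} = -26$ ($M{\left(E,p \right)} = 4 - \left(-5\right) \left(-1\right) 6 = 4 - 5 \cdot 6 = 4 - 30 = -26$)
$- 21 \left(C{\left(10,-10 \right)} + M{\left(-6,0 \right)}\right) = - 21 \left(12 - 26\right) = \left(-21\right) \left(-14\right) = 294$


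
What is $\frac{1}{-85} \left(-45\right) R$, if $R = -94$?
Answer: $- \frac{846}{17} \approx -49.765$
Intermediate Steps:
$\frac{1}{-85} \left(-45\right) R = \frac{1}{-85} \left(-45\right) \left(-94\right) = \left(- \frac{1}{85}\right) \left(-45\right) \left(-94\right) = \frac{9}{17} \left(-94\right) = - \frac{846}{17}$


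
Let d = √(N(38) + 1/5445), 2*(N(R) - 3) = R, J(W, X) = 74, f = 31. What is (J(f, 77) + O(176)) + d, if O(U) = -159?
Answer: -85 + √598955/165 ≈ -80.310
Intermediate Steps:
N(R) = 3 + R/2
d = √598955/165 (d = √((3 + (½)*38) + 1/5445) = √((3 + 19) + 1/5445) = √(22 + 1/5445) = √(119791/5445) = √598955/165 ≈ 4.6904)
(J(f, 77) + O(176)) + d = (74 - 159) + √598955/165 = -85 + √598955/165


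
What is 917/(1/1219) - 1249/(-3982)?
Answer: 4451172435/3982 ≈ 1.1178e+6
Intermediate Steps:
917/(1/1219) - 1249/(-3982) = 917/(1/1219) - 1249*(-1/3982) = 917*1219 + 1249/3982 = 1117823 + 1249/3982 = 4451172435/3982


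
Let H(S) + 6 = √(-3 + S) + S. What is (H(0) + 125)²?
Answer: (119 + I*√3)² ≈ 14158.0 + 412.23*I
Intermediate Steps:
H(S) = -6 + S + √(-3 + S) (H(S) = -6 + (√(-3 + S) + S) = -6 + (S + √(-3 + S)) = -6 + S + √(-3 + S))
(H(0) + 125)² = ((-6 + 0 + √(-3 + 0)) + 125)² = ((-6 + 0 + √(-3)) + 125)² = ((-6 + 0 + I*√3) + 125)² = ((-6 + I*√3) + 125)² = (119 + I*√3)²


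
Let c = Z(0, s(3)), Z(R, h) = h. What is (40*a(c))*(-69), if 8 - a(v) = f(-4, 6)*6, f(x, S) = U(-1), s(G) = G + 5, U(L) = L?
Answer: -38640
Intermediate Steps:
s(G) = 5 + G
f(x, S) = -1
c = 8 (c = 5 + 3 = 8)
a(v) = 14 (a(v) = 8 - (-1)*6 = 8 - 1*(-6) = 8 + 6 = 14)
(40*a(c))*(-69) = (40*14)*(-69) = 560*(-69) = -38640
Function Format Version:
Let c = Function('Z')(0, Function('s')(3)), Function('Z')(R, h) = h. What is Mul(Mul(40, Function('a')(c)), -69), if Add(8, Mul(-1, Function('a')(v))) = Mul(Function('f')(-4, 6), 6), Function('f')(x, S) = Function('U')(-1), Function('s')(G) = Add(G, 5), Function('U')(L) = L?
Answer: -38640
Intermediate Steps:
Function('s')(G) = Add(5, G)
Function('f')(x, S) = -1
c = 8 (c = Add(5, 3) = 8)
Function('a')(v) = 14 (Function('a')(v) = Add(8, Mul(-1, Mul(-1, 6))) = Add(8, Mul(-1, -6)) = Add(8, 6) = 14)
Mul(Mul(40, Function('a')(c)), -69) = Mul(Mul(40, 14), -69) = Mul(560, -69) = -38640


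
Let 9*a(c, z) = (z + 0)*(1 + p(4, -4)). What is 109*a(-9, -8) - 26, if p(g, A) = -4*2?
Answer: 5870/9 ≈ 652.22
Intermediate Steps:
p(g, A) = -8
a(c, z) = -7*z/9 (a(c, z) = ((z + 0)*(1 - 8))/9 = (z*(-7))/9 = (-7*z)/9 = -7*z/9)
109*a(-9, -8) - 26 = 109*(-7/9*(-8)) - 26 = 109*(56/9) - 26 = 6104/9 - 26 = 5870/9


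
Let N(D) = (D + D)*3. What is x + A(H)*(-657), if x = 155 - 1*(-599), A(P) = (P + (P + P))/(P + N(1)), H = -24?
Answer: -1874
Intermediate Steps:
N(D) = 6*D (N(D) = (2*D)*3 = 6*D)
A(P) = 3*P/(6 + P) (A(P) = (P + (P + P))/(P + 6*1) = (P + 2*P)/(P + 6) = (3*P)/(6 + P) = 3*P/(6 + P))
x = 754 (x = 155 + 599 = 754)
x + A(H)*(-657) = 754 + (3*(-24)/(6 - 24))*(-657) = 754 + (3*(-24)/(-18))*(-657) = 754 + (3*(-24)*(-1/18))*(-657) = 754 + 4*(-657) = 754 - 2628 = -1874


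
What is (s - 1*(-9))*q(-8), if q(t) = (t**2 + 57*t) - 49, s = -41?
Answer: 14112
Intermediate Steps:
q(t) = -49 + t**2 + 57*t
(s - 1*(-9))*q(-8) = (-41 - 1*(-9))*(-49 + (-8)**2 + 57*(-8)) = (-41 + 9)*(-49 + 64 - 456) = -32*(-441) = 14112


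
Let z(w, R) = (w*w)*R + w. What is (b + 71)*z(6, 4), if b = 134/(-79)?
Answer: 821250/79 ≈ 10396.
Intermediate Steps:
z(w, R) = w + R*w**2 (z(w, R) = w**2*R + w = R*w**2 + w = w + R*w**2)
b = -134/79 (b = 134*(-1/79) = -134/79 ≈ -1.6962)
(b + 71)*z(6, 4) = (-134/79 + 71)*(6*(1 + 4*6)) = 5475*(6*(1 + 24))/79 = 5475*(6*25)/79 = (5475/79)*150 = 821250/79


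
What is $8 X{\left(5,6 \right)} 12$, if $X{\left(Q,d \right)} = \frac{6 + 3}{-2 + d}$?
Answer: $216$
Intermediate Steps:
$X{\left(Q,d \right)} = \frac{9}{-2 + d}$
$8 X{\left(5,6 \right)} 12 = 8 \frac{9}{-2 + 6} \cdot 12 = 8 \cdot \frac{9}{4} \cdot 12 = 18 \cdot 12 = 216$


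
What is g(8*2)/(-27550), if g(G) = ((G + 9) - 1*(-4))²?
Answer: -29/950 ≈ -0.030526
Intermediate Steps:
g(G) = (13 + G)² (g(G) = ((9 + G) + 4)² = (13 + G)²)
g(8*2)/(-27550) = (13 + 8*2)²/(-27550) = (13 + 16)²*(-1/27550) = 29²*(-1/27550) = 841*(-1/27550) = -29/950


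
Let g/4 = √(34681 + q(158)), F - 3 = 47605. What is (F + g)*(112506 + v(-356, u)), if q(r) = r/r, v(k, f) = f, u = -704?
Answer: 5322669616 + 447208*√34682 ≈ 5.4059e+9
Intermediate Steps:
F = 47608 (F = 3 + 47605 = 47608)
q(r) = 1
g = 4*√34682 (g = 4*√(34681 + 1) = 4*√34682 ≈ 744.92)
(F + g)*(112506 + v(-356, u)) = (47608 + 4*√34682)*(112506 - 704) = (47608 + 4*√34682)*111802 = 5322669616 + 447208*√34682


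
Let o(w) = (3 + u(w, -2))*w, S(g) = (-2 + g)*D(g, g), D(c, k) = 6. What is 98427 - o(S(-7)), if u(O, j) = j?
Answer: 98481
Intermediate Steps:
S(g) = -12 + 6*g (S(g) = (-2 + g)*6 = -12 + 6*g)
o(w) = w (o(w) = (3 - 2)*w = 1*w = w)
98427 - o(S(-7)) = 98427 - (-12 + 6*(-7)) = 98427 - (-12 - 42) = 98427 - 1*(-54) = 98427 + 54 = 98481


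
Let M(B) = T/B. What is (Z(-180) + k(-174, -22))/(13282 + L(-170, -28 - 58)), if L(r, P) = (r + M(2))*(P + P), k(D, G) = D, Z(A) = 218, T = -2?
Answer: 22/21347 ≈ 0.0010306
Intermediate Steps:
M(B) = -2/B
L(r, P) = 2*P*(-1 + r) (L(r, P) = (r - 2/2)*(P + P) = (r - 2*½)*(2*P) = (r - 1)*(2*P) = (-1 + r)*(2*P) = 2*P*(-1 + r))
(Z(-180) + k(-174, -22))/(13282 + L(-170, -28 - 58)) = (218 - 174)/(13282 + 2*(-28 - 58)*(-1 - 170)) = 44/(13282 + 2*(-86)*(-171)) = 44/(13282 + 29412) = 44/42694 = 44*(1/42694) = 22/21347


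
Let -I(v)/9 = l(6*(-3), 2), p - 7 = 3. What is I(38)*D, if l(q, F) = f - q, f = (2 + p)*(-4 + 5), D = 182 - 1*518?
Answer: 90720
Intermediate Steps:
p = 10 (p = 7 + 3 = 10)
D = -336 (D = 182 - 518 = -336)
f = 12 (f = (2 + 10)*(-4 + 5) = 12*1 = 12)
l(q, F) = 12 - q
I(v) = -270 (I(v) = -9*(12 - 6*(-3)) = -9*(12 - 1*(-18)) = -9*(12 + 18) = -9*30 = -270)
I(38)*D = -270*(-336) = 90720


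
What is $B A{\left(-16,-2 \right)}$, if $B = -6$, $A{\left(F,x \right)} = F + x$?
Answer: $108$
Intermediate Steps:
$B A{\left(-16,-2 \right)} = - 6 \left(-16 - 2\right) = \left(-6\right) \left(-18\right) = 108$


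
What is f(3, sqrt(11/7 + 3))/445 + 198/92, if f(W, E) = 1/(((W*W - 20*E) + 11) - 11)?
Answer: 538921917/250409510 - 16*sqrt(14)/1088737 ≈ 2.1521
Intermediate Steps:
f(W, E) = 1/(W**2 - 20*E) (f(W, E) = 1/(((W**2 - 20*E) + 11) - 11) = 1/((11 + W**2 - 20*E) - 11) = 1/(W**2 - 20*E))
f(3, sqrt(11/7 + 3))/445 + 198/92 = -1/(-1*3**2 + 20*sqrt(11/7 + 3))/445 + 198/92 = -1/(-1*9 + 20*sqrt(11*(1/7) + 3))*(1/445) + 198*(1/92) = -1/(-9 + 20*sqrt(11/7 + 3))*(1/445) + 99/46 = -1/(-9 + 20*sqrt(32/7))*(1/445) + 99/46 = -1/(-9 + 20*(4*sqrt(14)/7))*(1/445) + 99/46 = -1/(-9 + 80*sqrt(14)/7)*(1/445) + 99/46 = -1/(445*(-9 + 80*sqrt(14)/7)) + 99/46 = 99/46 - 1/(445*(-9 + 80*sqrt(14)/7))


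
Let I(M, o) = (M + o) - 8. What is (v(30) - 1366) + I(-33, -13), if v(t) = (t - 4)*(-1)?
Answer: -1446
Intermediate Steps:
I(M, o) = -8 + M + o
v(t) = 4 - t (v(t) = (-4 + t)*(-1) = 4 - t)
(v(30) - 1366) + I(-33, -13) = ((4 - 1*30) - 1366) + (-8 - 33 - 13) = ((4 - 30) - 1366) - 54 = (-26 - 1366) - 54 = -1392 - 54 = -1446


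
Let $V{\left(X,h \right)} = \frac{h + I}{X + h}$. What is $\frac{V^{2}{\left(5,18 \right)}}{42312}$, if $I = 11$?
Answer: $\frac{841}{22383048} \approx 3.7573 \cdot 10^{-5}$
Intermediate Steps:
$V{\left(X,h \right)} = \frac{11 + h}{X + h}$ ($V{\left(X,h \right)} = \frac{h + 11}{X + h} = \frac{11 + h}{X + h}$)
$\frac{V^{2}{\left(5,18 \right)}}{42312} = \frac{\left(\frac{11 + 18}{5 + 18}\right)^{2}}{42312} = \left(\frac{1}{23} \cdot 29\right)^{2} \cdot \frac{1}{42312} = \left(\frac{29}{23}\right)^{2} \cdot \frac{1}{42312} = \frac{841}{529} \cdot \frac{1}{42312} = \frac{841}{22383048}$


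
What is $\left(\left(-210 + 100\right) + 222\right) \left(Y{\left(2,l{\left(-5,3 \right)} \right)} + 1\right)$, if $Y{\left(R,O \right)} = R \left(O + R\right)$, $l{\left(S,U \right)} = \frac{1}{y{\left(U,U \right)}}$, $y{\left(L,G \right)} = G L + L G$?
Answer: $\frac{5152}{9} \approx 572.44$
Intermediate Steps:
$y{\left(L,G \right)} = 2 G L$ ($y{\left(L,G \right)} = G L + G L = 2 G L$)
$l{\left(S,U \right)} = \frac{1}{2 U^{2}}$ ($l{\left(S,U \right)} = \frac{1}{2 U U} = \frac{1}{2 U^{2}}$)
$\left(\left(-210 + 100\right) + 222\right) \left(Y{\left(2,l{\left(-5,3 \right)} \right)} + 1\right) = \left(\left(-210 + 100\right) + 222\right) \left(2 \left(\frac{1}{2 \cdot 9} + 2\right) + 1\right) = \left(-110 + 222\right) \left(2 \left(\frac{1}{2} \cdot \frac{1}{9} + 2\right) + 1\right) = 112 \left(2 \left(\frac{1}{18} + 2\right) + 1\right) = 112 \left(2 \cdot \frac{37}{18} + 1\right) = 112 \left(\frac{37}{9} + 1\right) = 112 \cdot \frac{46}{9} = \frac{5152}{9}$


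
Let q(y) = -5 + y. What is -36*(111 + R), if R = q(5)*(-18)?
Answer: -3996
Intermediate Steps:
R = 0 (R = (-5 + 5)*(-18) = 0*(-18) = 0)
-36*(111 + R) = -36*(111 + 0) = -36*111 = -3996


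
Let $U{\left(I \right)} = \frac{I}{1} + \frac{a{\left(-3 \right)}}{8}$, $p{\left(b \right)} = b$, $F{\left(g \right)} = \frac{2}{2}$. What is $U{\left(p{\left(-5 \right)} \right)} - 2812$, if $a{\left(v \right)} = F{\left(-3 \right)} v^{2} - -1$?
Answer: $- \frac{11263}{4} \approx -2815.8$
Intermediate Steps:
$F{\left(g \right)} = 1$ ($F{\left(g \right)} = 2 \cdot \frac{1}{2} = 1$)
$a{\left(v \right)} = 1 + v^{2}$ ($a{\left(v \right)} = 1 v^{2} - -1 = v^{2} + 1 = 1 + v^{2}$)
$U{\left(I \right)} = \frac{5}{4} + I$ ($U{\left(I \right)} = \frac{I}{1} + \frac{1 + \left(-3\right)^{2}}{8} = I 1 + \left(1 + 9\right) \frac{1}{8} = I + 10 \cdot \frac{1}{8} = I + \frac{5}{4} = \frac{5}{4} + I$)
$U{\left(p{\left(-5 \right)} \right)} - 2812 = \left(\frac{5}{4} - 5\right) - 2812 = - \frac{15}{4} - 2812 = - \frac{11263}{4}$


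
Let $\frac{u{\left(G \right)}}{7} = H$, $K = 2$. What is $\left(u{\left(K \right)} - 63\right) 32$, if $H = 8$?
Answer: $-224$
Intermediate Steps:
$u{\left(G \right)} = 56$ ($u{\left(G \right)} = 7 \cdot 8 = 56$)
$\left(u{\left(K \right)} - 63\right) 32 = \left(56 - 63\right) 32 = \left(-7\right) 32 = -224$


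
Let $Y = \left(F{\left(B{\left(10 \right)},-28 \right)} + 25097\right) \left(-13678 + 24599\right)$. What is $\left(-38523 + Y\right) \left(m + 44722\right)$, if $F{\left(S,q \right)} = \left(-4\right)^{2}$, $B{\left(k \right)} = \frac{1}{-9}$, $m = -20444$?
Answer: $6657526512900$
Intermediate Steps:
$B{\left(k \right)} = - \frac{1}{9}$
$F{\left(S,q \right)} = 16$
$Y = 274259073$ ($Y = \left(16 + 25097\right) \left(-13678 + 24599\right) = 25113 \cdot 10921 = 274259073$)
$\left(-38523 + Y\right) \left(m + 44722\right) = \left(-38523 + 274259073\right) \left(-20444 + 44722\right) = 274220550 \cdot 24278 = 6657526512900$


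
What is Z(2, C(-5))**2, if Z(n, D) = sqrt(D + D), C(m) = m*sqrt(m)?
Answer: -10*I*sqrt(5) ≈ -22.361*I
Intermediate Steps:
C(m) = m**(3/2)
Z(n, D) = sqrt(2)*sqrt(D) (Z(n, D) = sqrt(2*D) = sqrt(2)*sqrt(D))
Z(2, C(-5))**2 = (sqrt(2)*sqrt((-5)**(3/2)))**2 = (sqrt(2)*sqrt(-5*I*sqrt(5)))**2 = (sqrt(2)*(5**(3/4)*sqrt(-I)))**2 = (sqrt(2)*5**(3/4)*sqrt(-I))**2 = -10*I*sqrt(5)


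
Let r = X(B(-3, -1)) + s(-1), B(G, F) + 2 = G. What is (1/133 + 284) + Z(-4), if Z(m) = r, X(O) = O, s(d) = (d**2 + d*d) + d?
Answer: 37241/133 ≈ 280.01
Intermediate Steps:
s(d) = d + 2*d**2 (s(d) = (d**2 + d**2) + d = 2*d**2 + d = d + 2*d**2)
B(G, F) = -2 + G
r = -4 (r = (-2 - 3) - (1 + 2*(-1)) = -5 - (1 - 2) = -5 - 1*(-1) = -5 + 1 = -4)
Z(m) = -4
(1/133 + 284) + Z(-4) = (1/133 + 284) - 4 = 37773/133 - 4 = 37241/133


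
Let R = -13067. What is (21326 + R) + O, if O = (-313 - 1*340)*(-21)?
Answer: 21972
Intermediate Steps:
O = 13713 (O = (-313 - 340)*(-21) = -653*(-21) = 13713)
(21326 + R) + O = (21326 - 13067) + 13713 = 8259 + 13713 = 21972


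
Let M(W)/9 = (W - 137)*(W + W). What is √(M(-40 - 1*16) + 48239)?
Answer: √242783 ≈ 492.73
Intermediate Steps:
M(W) = 18*W*(-137 + W) (M(W) = 9*((W - 137)*(W + W)) = 9*((-137 + W)*(2*W)) = 9*(2*W*(-137 + W)) = 18*W*(-137 + W))
√(M(-40 - 1*16) + 48239) = √(18*(-40 - 1*16)*(-137 + (-40 - 1*16)) + 48239) = √(18*(-40 - 16)*(-137 + (-40 - 16)) + 48239) = √(18*(-56)*(-137 - 56) + 48239) = √(18*(-56)*(-193) + 48239) = √(194544 + 48239) = √242783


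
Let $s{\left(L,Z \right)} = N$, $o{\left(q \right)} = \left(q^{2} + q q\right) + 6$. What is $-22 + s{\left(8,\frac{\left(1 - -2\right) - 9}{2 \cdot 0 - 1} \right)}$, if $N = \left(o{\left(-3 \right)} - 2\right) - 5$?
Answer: $-5$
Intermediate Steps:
$o{\left(q \right)} = 6 + 2 q^{2}$ ($o{\left(q \right)} = \left(q^{2} + q^{2}\right) + 6 = 2 q^{2} + 6 = 6 + 2 q^{2}$)
$N = 17$ ($N = \left(\left(6 + 2 \left(-3\right)^{2}\right) - 2\right) - 5 = \left(\left(6 + 2 \cdot 9\right) - 2\right) - 5 = \left(\left(6 + 18\right) - 2\right) - 5 = \left(24 - 2\right) - 5 = 22 - 5 = 17$)
$s{\left(L,Z \right)} = 17$
$-22 + s{\left(8,\frac{\left(1 - -2\right) - 9}{2 \cdot 0 - 1} \right)} = -22 + 17 = -5$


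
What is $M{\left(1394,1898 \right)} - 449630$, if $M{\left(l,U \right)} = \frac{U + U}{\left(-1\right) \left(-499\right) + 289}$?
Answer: $- \frac{88576161}{197} \approx -4.4963 \cdot 10^{5}$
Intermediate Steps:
$M{\left(l,U \right)} = \frac{U}{394}$ ($M{\left(l,U \right)} = \frac{2 U}{499 + 289} = \frac{2 U}{788} = 2 U \frac{1}{788} = \frac{U}{394}$)
$M{\left(1394,1898 \right)} - 449630 = \frac{1}{394} \cdot 1898 - 449630 = \frac{949}{197} - 449630 = - \frac{88576161}{197}$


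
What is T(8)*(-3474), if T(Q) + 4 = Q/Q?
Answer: 10422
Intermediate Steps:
T(Q) = -3 (T(Q) = -4 + Q/Q = -4 + 1 = -3)
T(8)*(-3474) = -3*(-3474) = 10422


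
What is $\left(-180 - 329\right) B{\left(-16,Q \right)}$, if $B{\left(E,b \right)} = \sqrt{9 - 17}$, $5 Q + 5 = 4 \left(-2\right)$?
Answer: $- 1018 i \sqrt{2} \approx - 1439.7 i$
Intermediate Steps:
$Q = - \frac{13}{5}$ ($Q = -1 + \frac{4 \left(-2\right)}{5} = -1 + \frac{1}{5} \left(-8\right) = -1 - \frac{8}{5} = - \frac{13}{5} \approx -2.6$)
$B{\left(E,b \right)} = 2 i \sqrt{2}$ ($B{\left(E,b \right)} = \sqrt{-8} = 2 i \sqrt{2}$)
$\left(-180 - 329\right) B{\left(-16,Q \right)} = \left(-180 - 329\right) 2 i \sqrt{2} = - 509 \cdot 2 i \sqrt{2} = - 1018 i \sqrt{2}$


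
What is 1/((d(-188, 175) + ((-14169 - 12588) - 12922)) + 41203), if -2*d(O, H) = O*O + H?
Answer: -2/32471 ≈ -6.1593e-5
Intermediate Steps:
d(O, H) = -H/2 - O**2/2 (d(O, H) = -(O*O + H)/2 = -(O**2 + H)/2 = -(H + O**2)/2 = -H/2 - O**2/2)
1/((d(-188, 175) + ((-14169 - 12588) - 12922)) + 41203) = 1/(((-1/2*175 - 1/2*(-188)**2) + ((-14169 - 12588) - 12922)) + 41203) = 1/(((-175/2 - 1/2*35344) + (-26757 - 12922)) + 41203) = 1/(((-175/2 - 17672) - 39679) + 41203) = 1/((-35519/2 - 39679) + 41203) = 1/(-114877/2 + 41203) = 1/(-32471/2) = -2/32471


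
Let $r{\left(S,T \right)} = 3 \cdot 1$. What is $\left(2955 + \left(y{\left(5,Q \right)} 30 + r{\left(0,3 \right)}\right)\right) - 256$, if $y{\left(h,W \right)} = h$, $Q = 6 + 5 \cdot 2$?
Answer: $2852$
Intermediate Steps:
$r{\left(S,T \right)} = 3$
$Q = 16$ ($Q = 6 + 10 = 16$)
$\left(2955 + \left(y{\left(5,Q \right)} 30 + r{\left(0,3 \right)}\right)\right) - 256 = \left(2955 + \left(5 \cdot 30 + 3\right)\right) - 256 = \left(2955 + \left(150 + 3\right)\right) - 256 = \left(2955 + 153\right) - 256 = 3108 - 256 = 2852$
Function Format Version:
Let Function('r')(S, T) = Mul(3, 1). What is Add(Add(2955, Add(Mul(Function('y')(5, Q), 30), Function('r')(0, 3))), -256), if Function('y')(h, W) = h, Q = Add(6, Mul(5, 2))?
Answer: 2852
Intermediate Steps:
Function('r')(S, T) = 3
Q = 16 (Q = Add(6, 10) = 16)
Add(Add(2955, Add(Mul(Function('y')(5, Q), 30), Function('r')(0, 3))), -256) = Add(Add(2955, Add(Mul(5, 30), 3)), -256) = Add(Add(2955, Add(150, 3)), -256) = Add(Add(2955, 153), -256) = Add(3108, -256) = 2852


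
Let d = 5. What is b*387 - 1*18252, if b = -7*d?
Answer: -31797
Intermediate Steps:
b = -35 (b = -7*5 = -35)
b*387 - 1*18252 = -35*387 - 1*18252 = -13545 - 18252 = -31797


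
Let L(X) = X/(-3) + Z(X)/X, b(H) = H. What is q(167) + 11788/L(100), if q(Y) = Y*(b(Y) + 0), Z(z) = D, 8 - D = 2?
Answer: 19632257/713 ≈ 27535.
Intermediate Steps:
D = 6 (D = 8 - 1*2 = 8 - 2 = 6)
Z(z) = 6
L(X) = 6/X - X/3 (L(X) = X/(-3) + 6/X = X*(-⅓) + 6/X = -X/3 + 6/X = 6/X - X/3)
q(Y) = Y² (q(Y) = Y*(Y + 0) = Y*Y = Y²)
q(167) + 11788/L(100) = 167² + 11788/(6/100 - ⅓*100) = 27889 + 11788/(6*(1/100) - 100/3) = 27889 + 11788/(3/50 - 100/3) = 27889 + 11788/(-4991/150) = 27889 + 11788*(-150/4991) = 27889 - 252600/713 = 19632257/713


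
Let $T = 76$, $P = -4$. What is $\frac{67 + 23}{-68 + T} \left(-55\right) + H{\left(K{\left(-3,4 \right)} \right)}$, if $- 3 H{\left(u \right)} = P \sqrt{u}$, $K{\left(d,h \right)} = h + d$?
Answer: $- \frac{7409}{12} \approx -617.42$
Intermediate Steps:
$K{\left(d,h \right)} = d + h$
$H{\left(u \right)} = \frac{4 \sqrt{u}}{3}$ ($H{\left(u \right)} = - \frac{\left(-4\right) \sqrt{u}}{3} = \frac{4 \sqrt{u}}{3}$)
$\frac{67 + 23}{-68 + T} \left(-55\right) + H{\left(K{\left(-3,4 \right)} \right)} = \frac{67 + 23}{-68 + 76} \left(-55\right) + \frac{4 \sqrt{-3 + 4}}{3} = \frac{90}{8} \left(-55\right) + \frac{4 \sqrt{1}}{3} = 90 \cdot \frac{1}{8} \left(-55\right) + \frac{4}{3} \cdot 1 = \frac{45}{4} \left(-55\right) + \frac{4}{3} = - \frac{2475}{4} + \frac{4}{3} = - \frac{7409}{12}$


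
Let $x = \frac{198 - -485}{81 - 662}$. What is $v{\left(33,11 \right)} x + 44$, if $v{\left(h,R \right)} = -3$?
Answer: $\frac{27613}{581} \approx 47.527$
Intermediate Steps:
$x = - \frac{683}{581}$ ($x = \frac{198 + 485}{-581} = 683 \left(- \frac{1}{581}\right) = - \frac{683}{581} \approx -1.1756$)
$v{\left(33,11 \right)} x + 44 = \left(-3\right) \left(- \frac{683}{581}\right) + 44 = \frac{2049}{581} + 44 = \frac{27613}{581}$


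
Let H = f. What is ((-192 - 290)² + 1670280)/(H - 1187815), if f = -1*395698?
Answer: -1902604/1583513 ≈ -1.2015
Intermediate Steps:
f = -395698
H = -395698
((-192 - 290)² + 1670280)/(H - 1187815) = ((-192 - 290)² + 1670280)/(-395698 - 1187815) = ((-482)² + 1670280)/(-1583513) = (232324 + 1670280)*(-1/1583513) = 1902604*(-1/1583513) = -1902604/1583513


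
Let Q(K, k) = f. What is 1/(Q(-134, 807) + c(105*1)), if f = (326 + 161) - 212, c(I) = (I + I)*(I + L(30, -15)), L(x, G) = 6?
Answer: 1/23585 ≈ 4.2400e-5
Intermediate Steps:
c(I) = 2*I*(6 + I) (c(I) = (I + I)*(I + 6) = (2*I)*(6 + I) = 2*I*(6 + I))
f = 275 (f = 487 - 212 = 275)
Q(K, k) = 275
1/(Q(-134, 807) + c(105*1)) = 1/(275 + 2*(105*1)*(6 + 105*1)) = 1/(275 + 2*105*(6 + 105)) = 1/(275 + 2*105*111) = 1/(275 + 23310) = 1/23585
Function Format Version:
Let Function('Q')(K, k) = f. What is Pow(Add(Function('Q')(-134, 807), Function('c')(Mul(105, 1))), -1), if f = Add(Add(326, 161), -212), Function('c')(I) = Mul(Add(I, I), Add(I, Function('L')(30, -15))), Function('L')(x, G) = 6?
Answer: Rational(1, 23585) ≈ 4.2400e-5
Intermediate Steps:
Function('c')(I) = Mul(2, I, Add(6, I)) (Function('c')(I) = Mul(Add(I, I), Add(I, 6)) = Mul(Mul(2, I), Add(6, I)) = Mul(2, I, Add(6, I)))
f = 275 (f = Add(487, -212) = 275)
Function('Q')(K, k) = 275
Pow(Add(Function('Q')(-134, 807), Function('c')(Mul(105, 1))), -1) = Pow(Add(275, Mul(2, Mul(105, 1), Add(6, Mul(105, 1)))), -1) = Pow(Add(275, Mul(2, 105, Add(6, 105))), -1) = Pow(Add(275, Mul(2, 105, 111)), -1) = Pow(Add(275, 23310), -1) = Pow(23585, -1) = Rational(1, 23585)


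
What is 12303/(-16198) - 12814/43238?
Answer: -28443011/26937274 ≈ -1.0559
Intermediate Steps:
12303/(-16198) - 12814/43238 = 12303*(-1/16198) - 12814*1/43238 = -12303/16198 - 6407/21619 = -28443011/26937274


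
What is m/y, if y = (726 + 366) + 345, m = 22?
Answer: 22/1437 ≈ 0.015310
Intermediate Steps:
y = 1437 (y = 1092 + 345 = 1437)
m/y = 22/1437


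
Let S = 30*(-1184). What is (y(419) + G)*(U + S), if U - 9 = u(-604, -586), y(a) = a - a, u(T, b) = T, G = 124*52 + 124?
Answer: -237347780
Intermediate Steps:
S = -35520
G = 6572 (G = 6448 + 124 = 6572)
y(a) = 0
U = -595 (U = 9 - 604 = -595)
(y(419) + G)*(U + S) = (0 + 6572)*(-595 - 35520) = 6572*(-36115) = -237347780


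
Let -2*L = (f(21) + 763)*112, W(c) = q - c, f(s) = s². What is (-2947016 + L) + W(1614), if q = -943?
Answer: -3016997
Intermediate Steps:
W(c) = -943 - c
L = -67424 (L = -(21² + 763)*112/2 = -(441 + 763)*112/2 = -602*112 = -½*134848 = -67424)
(-2947016 + L) + W(1614) = (-2947016 - 67424) + (-943 - 1*1614) = -3014440 + (-943 - 1614) = -3014440 - 2557 = -3016997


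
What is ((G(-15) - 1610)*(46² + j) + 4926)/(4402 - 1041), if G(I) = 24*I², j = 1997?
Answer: 15593196/3361 ≈ 4639.5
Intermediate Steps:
((G(-15) - 1610)*(46² + j) + 4926)/(4402 - 1041) = ((24*(-15)² - 1610)*(46² + 1997) + 4926)/(4402 - 1041) = ((24*225 - 1610)*(2116 + 1997) + 4926)/3361 = ((5400 - 1610)*4113 + 4926)*(1/3361) = (3790*4113 + 4926)*(1/3361) = (15588270 + 4926)*(1/3361) = 15593196*(1/3361) = 15593196/3361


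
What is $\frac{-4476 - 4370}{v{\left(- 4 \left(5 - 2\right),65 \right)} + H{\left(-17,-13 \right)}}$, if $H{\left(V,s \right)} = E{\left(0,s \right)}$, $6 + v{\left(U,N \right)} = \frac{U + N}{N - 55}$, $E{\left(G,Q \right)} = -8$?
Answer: $\frac{88460}{87} \approx 1016.8$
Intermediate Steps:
$v{\left(U,N \right)} = -6 + \frac{N + U}{-55 + N}$ ($v{\left(U,N \right)} = -6 + \frac{U + N}{N - 55} = -6 + \frac{N + U}{-55 + N}$)
$H{\left(V,s \right)} = -8$
$\frac{-4476 - 4370}{v{\left(- 4 \left(5 - 2\right),65 \right)} + H{\left(-17,-13 \right)}} = \frac{-4476 - 4370}{\frac{330 - 4 \left(5 - 2\right) - 325}{-55 + 65} - 8} = - \frac{8846}{\frac{330 - 12 - 325}{10} - 8} = - \frac{8846}{\frac{1}{10} \left(-7\right) - 8} = - \frac{8846}{- \frac{7}{10} - 8} = - \frac{8846}{- \frac{87}{10}} = \left(-8846\right) \left(- \frac{10}{87}\right) = \frac{88460}{87}$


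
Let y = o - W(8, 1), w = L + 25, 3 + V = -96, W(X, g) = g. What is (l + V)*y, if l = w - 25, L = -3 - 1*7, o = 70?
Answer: -7521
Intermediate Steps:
V = -99 (V = -3 - 96 = -99)
L = -10 (L = -3 - 7 = -10)
w = 15 (w = -10 + 25 = 15)
l = -10 (l = 15 - 25 = -10)
y = 69 (y = 70 - 1*1 = 70 - 1 = 69)
(l + V)*y = (-10 - 99)*69 = -109*69 = -7521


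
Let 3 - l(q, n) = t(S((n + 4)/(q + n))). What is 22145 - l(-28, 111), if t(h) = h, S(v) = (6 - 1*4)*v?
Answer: 1838016/83 ≈ 22145.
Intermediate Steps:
S(v) = 2*v (S(v) = (6 - 4)*v = 2*v)
l(q, n) = 3 - 2*(4 + n)/(n + q) (l(q, n) = 3 - 2*(n + 4)/(q + n) = 3 - 2*(4 + n)/(n + q))
22145 - l(-28, 111) = 22145 - (-8 + 111 + 3*(-28))/(111 - 28) = 22145 - (-8 + 111 - 84)/83 = 22145 - 19/83 = 1838016/83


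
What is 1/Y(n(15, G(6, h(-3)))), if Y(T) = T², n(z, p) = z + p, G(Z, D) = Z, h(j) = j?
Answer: 1/441 ≈ 0.0022676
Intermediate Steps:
n(z, p) = p + z
1/Y(n(15, G(6, h(-3)))) = 1/((6 + 15)²) = 1/(21²) = 1/441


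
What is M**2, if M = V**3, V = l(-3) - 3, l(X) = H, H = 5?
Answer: 64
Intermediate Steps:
l(X) = 5
V = 2 (V = 5 - 3 = 2)
M = 8 (M = 2**3 = 8)
M**2 = 8**2 = 64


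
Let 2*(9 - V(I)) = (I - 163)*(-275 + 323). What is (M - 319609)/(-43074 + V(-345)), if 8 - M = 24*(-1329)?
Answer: 287705/30873 ≈ 9.3190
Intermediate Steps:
V(I) = 3921 - 24*I (V(I) = 9 - (I - 163)*(-275 + 323)/2 = 9 - (-163 + I)*48/2 = 9 - (-7824 + 48*I)/2 = 9 + (3912 - 24*I) = 3921 - 24*I)
M = 31904 (M = 8 - 24*(-1329) = 8 - 1*(-31896) = 8 + 31896 = 31904)
(M - 319609)/(-43074 + V(-345)) = (31904 - 319609)/(-43074 + (3921 - 24*(-345))) = -287705/(-43074 + (3921 + 8280)) = -287705/(-43074 + 12201) = -287705/(-30873) = -287705*(-1/30873) = 287705/30873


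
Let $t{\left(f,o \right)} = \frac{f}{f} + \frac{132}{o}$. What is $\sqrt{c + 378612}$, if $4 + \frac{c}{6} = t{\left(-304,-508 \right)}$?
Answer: $\frac{6 \sqrt{169619930}}{127} \approx 615.3$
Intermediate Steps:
$t{\left(f,o \right)} = 1 + \frac{132}{o}$
$c = - \frac{2484}{127}$ ($c = -24 + 6 \frac{132 - 508}{-508} = -24 + 6 \left(\left(- \frac{1}{508}\right) \left(-376\right)\right) = -24 + 6 \cdot \frac{94}{127} = -24 + \frac{564}{127} = - \frac{2484}{127} \approx -19.559$)
$\sqrt{c + 378612} = \sqrt{- \frac{2484}{127} + 378612} = \sqrt{\frac{48081240}{127}} = \frac{6 \sqrt{169619930}}{127}$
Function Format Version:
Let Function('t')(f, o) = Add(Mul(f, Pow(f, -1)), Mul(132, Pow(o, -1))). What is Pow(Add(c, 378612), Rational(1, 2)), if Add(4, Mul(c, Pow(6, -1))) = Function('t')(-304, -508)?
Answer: Mul(Rational(6, 127), Pow(169619930, Rational(1, 2))) ≈ 615.30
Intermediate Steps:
Function('t')(f, o) = Add(1, Mul(132, Pow(o, -1)))
c = Rational(-2484, 127) (c = Add(-24, Mul(6, Mul(Pow(-508, -1), Add(132, -508)))) = Add(-24, Mul(6, Mul(Rational(-1, 508), -376))) = Add(-24, Mul(6, Rational(94, 127))) = Add(-24, Rational(564, 127)) = Rational(-2484, 127) ≈ -19.559)
Pow(Add(c, 378612), Rational(1, 2)) = Pow(Add(Rational(-2484, 127), 378612), Rational(1, 2)) = Pow(Rational(48081240, 127), Rational(1, 2)) = Mul(Rational(6, 127), Pow(169619930, Rational(1, 2)))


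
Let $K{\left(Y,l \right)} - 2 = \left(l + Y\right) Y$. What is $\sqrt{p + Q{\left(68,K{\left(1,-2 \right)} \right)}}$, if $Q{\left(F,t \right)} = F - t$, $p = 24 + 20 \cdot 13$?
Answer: $3 \sqrt{39} \approx 18.735$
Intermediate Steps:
$K{\left(Y,l \right)} = 2 + Y \left(Y + l\right)$ ($K{\left(Y,l \right)} = 2 + \left(l + Y\right) Y = 2 + \left(Y + l\right) Y = 2 + Y \left(Y + l\right)$)
$p = 284$ ($p = 24 + 260 = 284$)
$\sqrt{p + Q{\left(68,K{\left(1,-2 \right)} \right)}} = \sqrt{284 + \left(68 - \left(2 + 1^{2} + 1 \left(-2\right)\right)\right)} = \sqrt{284 + \left(68 - \left(2 + 1 - 2\right)\right)} = \sqrt{284 + \left(68 - 1\right)} = \sqrt{284 + 67} = \sqrt{351} = 3 \sqrt{39}$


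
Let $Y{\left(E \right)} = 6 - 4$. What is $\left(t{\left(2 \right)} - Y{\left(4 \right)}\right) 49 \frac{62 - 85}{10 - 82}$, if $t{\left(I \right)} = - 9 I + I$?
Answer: $- \frac{1127}{4} \approx -281.75$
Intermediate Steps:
$Y{\left(E \right)} = 2$ ($Y{\left(E \right)} = 6 - 4 = 2$)
$t{\left(I \right)} = - 8 I$
$\left(t{\left(2 \right)} - Y{\left(4 \right)}\right) 49 \frac{62 - 85}{10 - 82} = \left(\left(-8\right) 2 - 2\right) 49 \frac{62 - 85}{10 - 82} = \left(-16 - 2\right) 49 \left(- \frac{23}{-72}\right) = \left(-18\right) 49 \left(\left(-23\right) \left(- \frac{1}{72}\right)\right) = \left(-882\right) \frac{23}{72} = - \frac{1127}{4}$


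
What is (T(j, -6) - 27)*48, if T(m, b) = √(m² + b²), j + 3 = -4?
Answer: -1296 + 48*√85 ≈ -853.46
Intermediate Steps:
j = -7 (j = -3 - 4 = -7)
T(m, b) = √(b² + m²)
(T(j, -6) - 27)*48 = (√((-6)² + (-7)²) - 27)*48 = (√(36 + 49) - 27)*48 = (√85 - 27)*48 = (-27 + √85)*48 = -1296 + 48*√85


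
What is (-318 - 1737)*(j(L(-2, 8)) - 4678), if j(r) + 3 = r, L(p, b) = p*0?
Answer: 9619455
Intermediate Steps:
L(p, b) = 0
j(r) = -3 + r
(-318 - 1737)*(j(L(-2, 8)) - 4678) = (-318 - 1737)*((-3 + 0) - 4678) = -2055*(-3 - 4678) = -2055*(-4681) = 9619455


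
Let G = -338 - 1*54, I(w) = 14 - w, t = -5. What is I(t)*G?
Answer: -7448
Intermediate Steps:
G = -392 (G = -338 - 54 = -392)
I(t)*G = (14 - 1*(-5))*(-392) = (14 + 5)*(-392) = 19*(-392) = -7448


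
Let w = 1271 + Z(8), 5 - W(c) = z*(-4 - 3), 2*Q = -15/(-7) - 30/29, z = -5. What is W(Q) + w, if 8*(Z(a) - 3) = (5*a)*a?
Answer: 1284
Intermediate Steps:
Z(a) = 3 + 5*a²/8 (Z(a) = 3 + ((5*a)*a)/8 = 3 + (5*a²)/8 = 3 + 5*a²/8)
Q = 225/406 (Q = (-15/(-7) - 30/29)/2 = (-15*(-⅐) - 30*1/29)/2 = (15/7 - 30/29)/2 = (½)*(225/203) = 225/406 ≈ 0.55419)
W(c) = -30 (W(c) = 5 - (-5)*(-4 - 3) = 5 - (-5)*(-7) = 5 - 1*35 = 5 - 35 = -30)
w = 1314 (w = 1271 + (3 + (5/8)*8²) = 1271 + (3 + (5/8)*64) = 1271 + (3 + 40) = 1271 + 43 = 1314)
W(Q) + w = -30 + 1314 = 1284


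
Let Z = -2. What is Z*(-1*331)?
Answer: 662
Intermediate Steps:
Z*(-1*331) = -(-2)*331 = -2*(-331) = 662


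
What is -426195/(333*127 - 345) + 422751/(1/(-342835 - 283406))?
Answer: -3701650733854227/13982 ≈ -2.6474e+11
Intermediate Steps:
-426195/(333*127 - 345) + 422751/(1/(-342835 - 283406)) = -426195/(42291 - 345) + 422751/(1/(-626241)) = -426195/41946 + 422751/(-1/626241) = -426195*1/41946 + 422751*(-626241) = -142065/13982 - 264744008991 = -3701650733854227/13982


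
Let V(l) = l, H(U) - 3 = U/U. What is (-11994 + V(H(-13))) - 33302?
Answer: -45292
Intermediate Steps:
H(U) = 4 (H(U) = 3 + U/U = 3 + 1 = 4)
(-11994 + V(H(-13))) - 33302 = (-11994 + 4) - 33302 = -11990 - 33302 = -45292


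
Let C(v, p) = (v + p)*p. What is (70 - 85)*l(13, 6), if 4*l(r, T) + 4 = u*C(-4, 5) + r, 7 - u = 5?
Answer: -285/4 ≈ -71.250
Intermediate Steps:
u = 2 (u = 7 - 1*5 = 7 - 5 = 2)
C(v, p) = p*(p + v) (C(v, p) = (p + v)*p = p*(p + v))
l(r, T) = 3/2 + r/4 (l(r, T) = -1 + (2*(5*(5 - 4)) + r)/4 = -1 + (2*(5*1) + r)/4 = -1 + (2*5 + r)/4 = -1 + (10 + r)/4 = -1 + (5/2 + r/4) = 3/2 + r/4)
(70 - 85)*l(13, 6) = (70 - 85)*(3/2 + (1/4)*13) = -15*(3/2 + 13/4) = -15*19/4 = -285/4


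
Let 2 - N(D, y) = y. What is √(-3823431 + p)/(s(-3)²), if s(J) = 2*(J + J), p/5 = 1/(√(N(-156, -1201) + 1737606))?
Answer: √(-1284442024563016479 + 2898015*√193201)/83462832 ≈ 13.579*I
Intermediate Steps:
N(D, y) = 2 - y
p = 5*√193201/579603 (p = 5/(√((2 - 1*(-1201)) + 1737606)) = 5/(√((2 + 1201) + 1737606)) = 5/(√(1203 + 1737606)) = 5/(√1738809) = 5/((3*√193201)) = 5*(√193201/579603) = 5*√193201/579603 ≈ 0.0037918)
s(J) = 4*J (s(J) = 2*(2*J) = 4*J)
√(-3823431 + p)/(s(-3)²) = √(-3823431 + 5*√193201/579603)/((4*(-3))²) = √(-3823431 + 5*√193201/579603)/((-12)²) = √(-3823431 + 5*√193201/579603)/144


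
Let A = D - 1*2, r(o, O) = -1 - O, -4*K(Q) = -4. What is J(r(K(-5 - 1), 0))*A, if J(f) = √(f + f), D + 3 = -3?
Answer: -8*I*√2 ≈ -11.314*I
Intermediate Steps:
K(Q) = 1 (K(Q) = -¼*(-4) = 1)
D = -6 (D = -3 - 3 = -6)
A = -8 (A = -6 - 1*2 = -6 - 2 = -8)
J(f) = √2*√f (J(f) = √(2*f) = √2*√f)
J(r(K(-5 - 1), 0))*A = (√2*√(-1 - 1*0))*(-8) = (√2*√(-1 + 0))*(-8) = (√2*√(-1))*(-8) = (√2*I)*(-8) = (I*√2)*(-8) = -8*I*√2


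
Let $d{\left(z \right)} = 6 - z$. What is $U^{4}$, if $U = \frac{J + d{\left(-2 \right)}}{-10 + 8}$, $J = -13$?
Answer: $\frac{625}{16} \approx 39.063$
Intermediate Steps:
$U = \frac{5}{2}$ ($U = \frac{-13 + \left(6 - -2\right)}{-10 + 8} = \frac{-13 + \left(6 + 2\right)}{-2} = \left(-13 + 8\right) \left(- \frac{1}{2}\right) = \left(-5\right) \left(- \frac{1}{2}\right) = \frac{5}{2} \approx 2.5$)
$U^{4} = \left(\frac{5}{2}\right)^{4} = \frac{625}{16}$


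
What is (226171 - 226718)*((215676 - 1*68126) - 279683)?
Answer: 72276751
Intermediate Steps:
(226171 - 226718)*((215676 - 1*68126) - 279683) = -547*((215676 - 68126) - 279683) = -547*(147550 - 279683) = -547*(-132133) = 72276751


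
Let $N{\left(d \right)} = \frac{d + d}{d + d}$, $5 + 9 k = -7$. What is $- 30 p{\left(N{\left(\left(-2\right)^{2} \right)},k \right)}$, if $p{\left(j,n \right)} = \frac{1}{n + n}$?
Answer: $\frac{45}{4} \approx 11.25$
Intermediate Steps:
$k = - \frac{4}{3}$ ($k = - \frac{5}{9} + \frac{1}{9} \left(-7\right) = - \frac{5}{9} - \frac{7}{9} = - \frac{4}{3} \approx -1.3333$)
$N{\left(d \right)} = 1$ ($N{\left(d \right)} = \frac{2 d}{2 d} = 2 d \frac{1}{2 d} = 1$)
$p{\left(j,n \right)} = \frac{1}{2 n}$
$- 30 p{\left(N{\left(\left(-2\right)^{2} \right)},k \right)} = - 30 \frac{1}{2 \left(- \frac{4}{3}\right)} = - 30 \cdot \frac{1}{2} \left(- \frac{3}{4}\right) = \left(-30\right) \left(- \frac{3}{8}\right) = \frac{45}{4}$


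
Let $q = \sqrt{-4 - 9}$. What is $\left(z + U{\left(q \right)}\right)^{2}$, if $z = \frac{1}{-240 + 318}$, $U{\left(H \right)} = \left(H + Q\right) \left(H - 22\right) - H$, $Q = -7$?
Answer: $\frac{49795201}{6084} - \frac{109990 i \sqrt{13}}{13} \approx 8184.6 - 30506.0 i$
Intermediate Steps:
$q = i \sqrt{13}$ ($q = \sqrt{-13} = i \sqrt{13} \approx 3.6056 i$)
$U{\left(H \right)} = - H + \left(-22 + H\right) \left(-7 + H\right)$ ($U{\left(H \right)} = \left(H - 7\right) \left(H - 22\right) - H = \left(-7 + H\right) \left(-22 + H\right) - H = \left(-22 + H\right) \left(-7 + H\right) - H = - H + \left(-22 + H\right) \left(-7 + H\right)$)
$z = \frac{1}{78} \approx 0.012821$
$\left(z + U{\left(q \right)}\right)^{2} = \left(\frac{1}{78} + \left(154 + \left(i \sqrt{13}\right)^{2} - 30 i \sqrt{13}\right)\right)^{2} = \left(\frac{1}{78} - \left(-141 + 30 i \sqrt{13}\right)\right)^{2} = \left(\frac{1}{78} + \left(141 - 30 i \sqrt{13}\right)\right)^{2} = \left(\frac{10999}{78} - 30 i \sqrt{13}\right)^{2}$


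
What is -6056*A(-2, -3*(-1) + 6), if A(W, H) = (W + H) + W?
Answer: -30280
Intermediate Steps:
A(W, H) = H + 2*W (A(W, H) = (H + W) + W = H + 2*W)
-6056*A(-2, -3*(-1) + 6) = -6056*((-3*(-1) + 6) + 2*(-2)) = -6056*((3 + 6) - 4) = -6056*(9 - 4) = -6056*5 = -30280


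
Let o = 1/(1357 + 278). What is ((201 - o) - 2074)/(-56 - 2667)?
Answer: 3062356/4452105 ≈ 0.68784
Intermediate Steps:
o = 1/1635 ≈ 0.00061162
((201 - o) - 2074)/(-56 - 2667) = ((201 - 1*1/1635) - 2074)/(-56 - 2667) = ((201 - 1/1635) - 2074)/(-2723) = (328634/1635 - 2074)*(-1/2723) = -3062356/1635*(-1/2723) = 3062356/4452105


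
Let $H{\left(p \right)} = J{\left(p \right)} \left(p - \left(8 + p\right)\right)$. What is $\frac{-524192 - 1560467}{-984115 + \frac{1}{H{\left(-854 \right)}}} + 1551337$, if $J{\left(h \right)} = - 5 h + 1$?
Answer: $\frac{52164152223824889}{33625241321} \approx 1.5513 \cdot 10^{6}$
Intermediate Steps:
$J{\left(h \right)} = 1 - 5 h$
$H{\left(p \right)} = -8 + 40 p$ ($H{\left(p \right)} = \left(1 - 5 p\right) \left(p - \left(8 + p\right)\right) = \left(1 - 5 p\right) \left(-8\right) = -8 + 40 p$)
$\frac{-524192 - 1560467}{-984115 + \frac{1}{H{\left(-854 \right)}}} + 1551337 = \frac{-524192 - 1560467}{-984115 + \frac{1}{-8 + 40 \left(-854\right)}} + 1551337 = - \frac{2084659}{-984115 + \frac{1}{-8 - 34160}} + 1551337 = - \frac{2084659}{-984115 + \frac{1}{-34168}} + 1551337 = - \frac{2084659}{-984115 - \frac{1}{34168}} + 1551337 = - \frac{2084659}{- \frac{33625241321}{34168}} + 1551337 = \left(-2084659\right) \left(- \frac{34168}{33625241321}\right) + 1551337 = \frac{71228628712}{33625241321} + 1551337 = \frac{52164152223824889}{33625241321}$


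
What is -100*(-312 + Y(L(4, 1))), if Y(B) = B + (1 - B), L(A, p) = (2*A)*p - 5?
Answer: 31100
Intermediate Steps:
L(A, p) = -5 + 2*A*p (L(A, p) = 2*A*p - 5 = -5 + 2*A*p)
Y(B) = 1
-100*(-312 + Y(L(4, 1))) = -100*(-312 + 1) = -100*(-311) = 31100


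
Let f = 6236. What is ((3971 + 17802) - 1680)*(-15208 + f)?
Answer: -180274396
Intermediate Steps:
((3971 + 17802) - 1680)*(-15208 + f) = ((3971 + 17802) - 1680)*(-15208 + 6236) = (21773 - 1680)*(-8972) = 20093*(-8972) = -180274396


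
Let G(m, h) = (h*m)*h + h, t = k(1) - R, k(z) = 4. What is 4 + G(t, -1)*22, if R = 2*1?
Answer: 26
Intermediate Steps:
R = 2
t = 2 (t = 4 - 1*2 = 4 - 2 = 2)
G(m, h) = h + m*h**2 (G(m, h) = m*h**2 + h = h + m*h**2)
4 + G(t, -1)*22 = 4 - (1 - 1*2)*22 = 4 - (1 - 2)*22 = 4 - 1*(-1)*22 = 4 + 1*22 = 4 + 22 = 26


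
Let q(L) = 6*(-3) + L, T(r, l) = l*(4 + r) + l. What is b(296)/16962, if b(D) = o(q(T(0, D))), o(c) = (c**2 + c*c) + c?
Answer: 712725/2827 ≈ 252.11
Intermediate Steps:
T(r, l) = l + l*(4 + r)
q(L) = -18 + L
o(c) = c + 2*c**2 (o(c) = (c**2 + c**2) + c = 2*c**2 + c = c + 2*c**2)
b(D) = (-35 + 10*D)*(-18 + 5*D) (b(D) = (-18 + D*(5 + 0))*(1 + 2*(-18 + D*(5 + 0))) = (-18 + D*5)*(1 + 2*(-18 + D*5)) = (-18 + 5*D)*(1 + 2*(-18 + 5*D)) = (-18 + 5*D)*(1 + (-36 + 10*D)) = (-18 + 5*D)*(-35 + 10*D) = (-35 + 10*D)*(-18 + 5*D))
b(296)/16962 = (630 - 355*296 + 50*296**2)/16962 = (630 - 105080 + 50*87616)*(1/16962) = (630 - 105080 + 4380800)*(1/16962) = 4276350*(1/16962) = 712725/2827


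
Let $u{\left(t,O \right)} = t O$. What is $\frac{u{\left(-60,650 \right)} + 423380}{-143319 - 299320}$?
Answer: $- \frac{384380}{442639} \approx -0.86838$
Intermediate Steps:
$u{\left(t,O \right)} = O t$
$\frac{u{\left(-60,650 \right)} + 423380}{-143319 - 299320} = \frac{650 \left(-60\right) + 423380}{-143319 - 299320} = \frac{-39000 + 423380}{-442639} = 384380 \left(- \frac{1}{442639}\right) = - \frac{384380}{442639}$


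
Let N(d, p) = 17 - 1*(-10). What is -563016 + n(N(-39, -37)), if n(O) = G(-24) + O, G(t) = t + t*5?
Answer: -563133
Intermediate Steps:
G(t) = 6*t (G(t) = t + 5*t = 6*t)
N(d, p) = 27 (N(d, p) = 17 + 10 = 27)
n(O) = -144 + O (n(O) = 6*(-24) + O = -144 + O)
-563016 + n(N(-39, -37)) = -563016 + (-144 + 27) = -563016 - 117 = -563133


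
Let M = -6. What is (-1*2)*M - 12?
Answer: 0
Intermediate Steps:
(-1*2)*M - 12 = -1*2*(-6) - 12 = -2*(-6) - 12 = 12 - 12 = 0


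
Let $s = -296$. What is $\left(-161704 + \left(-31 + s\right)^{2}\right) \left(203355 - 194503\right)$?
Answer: $-484868300$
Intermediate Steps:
$\left(-161704 + \left(-31 + s\right)^{2}\right) \left(203355 - 194503\right) = \left(-161704 + \left(-31 - 296\right)^{2}\right) \left(203355 - 194503\right) = \left(-161704 + \left(-327\right)^{2}\right) 8852 = \left(-161704 + 106929\right) 8852 = \left(-54775\right) 8852 = -484868300$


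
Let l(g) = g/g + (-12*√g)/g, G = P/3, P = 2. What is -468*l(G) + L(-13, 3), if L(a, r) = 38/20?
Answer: -4661/10 + 2808*√6 ≈ 6412.1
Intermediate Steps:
L(a, r) = 19/10 (L(a, r) = 38*(1/20) = 19/10)
G = ⅔ (G = 2/3 = 2*(⅓) = ⅔ ≈ 0.66667)
l(g) = 1 - 12/√g
-468*l(G) + L(-13, 3) = -468*(1 - 6*√6) + 19/10 = (-468 + 2808*√6) + 19/10 = -4661/10 + 2808*√6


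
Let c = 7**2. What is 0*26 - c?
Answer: -49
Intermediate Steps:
c = 49
0*26 - c = 0*26 - 1*49 = 0 - 49 = -49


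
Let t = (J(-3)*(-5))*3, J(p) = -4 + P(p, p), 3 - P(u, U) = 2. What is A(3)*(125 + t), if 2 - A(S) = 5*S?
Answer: -2210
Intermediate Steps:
A(S) = 2 - 5*S
P(u, U) = 1 (P(u, U) = 3 - 1*2 = 3 - 2 = 1)
J(p) = -3 (J(p) = -4 + 1 = -3)
t = 45 (t = -3*(-5)*3 = 15*3 = 45)
A(3)*(125 + t) = (2 - 5*3)*(125 + 45) = (2 - 15)*170 = -13*170 = -2210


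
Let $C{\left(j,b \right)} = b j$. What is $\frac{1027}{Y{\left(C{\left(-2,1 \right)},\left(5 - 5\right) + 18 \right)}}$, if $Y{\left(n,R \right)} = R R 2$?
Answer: $\frac{1027}{648} \approx 1.5849$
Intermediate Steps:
$Y{\left(n,R \right)} = 2 R^{2}$ ($Y{\left(n,R \right)} = R^{2} \cdot 2 = 2 R^{2}$)
$\frac{1027}{Y{\left(C{\left(-2,1 \right)},\left(5 - 5\right) + 18 \right)}} = \frac{1027}{2 \left(\left(5 - 5\right) + 18\right)^{2}} = \frac{1027}{2 \left(0 + 18\right)^{2}} = \frac{1027}{2 \cdot 18^{2}} = \frac{1027}{2 \cdot 324} = \frac{1027}{648}$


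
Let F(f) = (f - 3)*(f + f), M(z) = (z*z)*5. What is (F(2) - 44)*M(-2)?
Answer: -960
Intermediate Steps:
M(z) = 5*z**2 (M(z) = z**2*5 = 5*z**2)
F(f) = 2*f*(-3 + f) (F(f) = (-3 + f)*(2*f) = 2*f*(-3 + f))
(F(2) - 44)*M(-2) = (2*2*(-3 + 2) - 44)*(5*(-2)**2) = (2*2*(-1) - 44)*(5*4) = (-4 - 44)*20 = -48*20 = -960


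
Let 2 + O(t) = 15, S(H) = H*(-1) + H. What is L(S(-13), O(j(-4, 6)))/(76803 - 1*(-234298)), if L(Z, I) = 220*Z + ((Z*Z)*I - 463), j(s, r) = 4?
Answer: -463/311101 ≈ -0.0014883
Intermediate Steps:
S(H) = 0 (S(H) = -H + H = 0)
O(t) = 13 (O(t) = -2 + 15 = 13)
L(Z, I) = -463 + 220*Z + I*Z² (L(Z, I) = 220*Z + (Z²*I - 463) = 220*Z + (I*Z² - 463) = 220*Z + (-463 + I*Z²) = -463 + 220*Z + I*Z²)
L(S(-13), O(j(-4, 6)))/(76803 - 1*(-234298)) = (-463 + 220*0 + 13*0²)/(76803 - 1*(-234298)) = (-463 + 0 + 13*0)/(76803 + 234298) = (-463 + 0 + 0)/311101 = -463*1/311101 = -463/311101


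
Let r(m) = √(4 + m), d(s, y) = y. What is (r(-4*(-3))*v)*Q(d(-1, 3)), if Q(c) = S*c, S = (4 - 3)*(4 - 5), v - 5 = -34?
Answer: 348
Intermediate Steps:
v = -29 (v = 5 - 34 = -29)
S = -1 (S = 1*(-1) = -1)
Q(c) = -c
(r(-4*(-3))*v)*Q(d(-1, 3)) = (√(4 - 4*(-3))*(-29))*(-1*3) = (√(4 + 12)*(-29))*(-3) = (√16*(-29))*(-3) = (4*(-29))*(-3) = -116*(-3) = 348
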